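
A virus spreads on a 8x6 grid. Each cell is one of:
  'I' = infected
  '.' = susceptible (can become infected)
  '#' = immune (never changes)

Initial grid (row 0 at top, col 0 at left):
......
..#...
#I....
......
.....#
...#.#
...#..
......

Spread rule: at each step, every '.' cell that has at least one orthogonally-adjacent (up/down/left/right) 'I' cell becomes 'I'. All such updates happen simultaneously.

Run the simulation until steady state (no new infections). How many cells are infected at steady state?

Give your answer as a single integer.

Step 0 (initial): 1 infected
Step 1: +3 new -> 4 infected
Step 2: +6 new -> 10 infected
Step 3: +8 new -> 18 infected
Step 4: +8 new -> 26 infected
Step 5: +7 new -> 33 infected
Step 6: +4 new -> 37 infected
Step 7: +2 new -> 39 infected
Step 8: +2 new -> 41 infected
Step 9: +1 new -> 42 infected
Step 10: +0 new -> 42 infected

Answer: 42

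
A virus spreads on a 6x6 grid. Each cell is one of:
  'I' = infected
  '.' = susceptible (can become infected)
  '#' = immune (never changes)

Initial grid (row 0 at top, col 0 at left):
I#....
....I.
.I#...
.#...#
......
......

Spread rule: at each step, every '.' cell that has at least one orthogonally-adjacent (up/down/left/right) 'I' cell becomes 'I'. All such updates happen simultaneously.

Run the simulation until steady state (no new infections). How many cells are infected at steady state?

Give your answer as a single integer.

Step 0 (initial): 3 infected
Step 1: +7 new -> 10 infected
Step 2: +7 new -> 17 infected
Step 3: +4 new -> 21 infected
Step 4: +6 new -> 27 infected
Step 5: +4 new -> 31 infected
Step 6: +1 new -> 32 infected
Step 7: +0 new -> 32 infected

Answer: 32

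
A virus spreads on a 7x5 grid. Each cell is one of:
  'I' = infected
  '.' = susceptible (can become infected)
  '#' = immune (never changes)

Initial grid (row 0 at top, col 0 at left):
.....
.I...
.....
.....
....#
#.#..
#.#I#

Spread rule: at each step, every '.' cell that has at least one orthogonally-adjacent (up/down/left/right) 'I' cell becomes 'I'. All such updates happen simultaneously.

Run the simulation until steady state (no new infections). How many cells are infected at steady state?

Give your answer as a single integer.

Answer: 29

Derivation:
Step 0 (initial): 2 infected
Step 1: +5 new -> 7 infected
Step 2: +8 new -> 15 infected
Step 3: +8 new -> 23 infected
Step 4: +5 new -> 28 infected
Step 5: +1 new -> 29 infected
Step 6: +0 new -> 29 infected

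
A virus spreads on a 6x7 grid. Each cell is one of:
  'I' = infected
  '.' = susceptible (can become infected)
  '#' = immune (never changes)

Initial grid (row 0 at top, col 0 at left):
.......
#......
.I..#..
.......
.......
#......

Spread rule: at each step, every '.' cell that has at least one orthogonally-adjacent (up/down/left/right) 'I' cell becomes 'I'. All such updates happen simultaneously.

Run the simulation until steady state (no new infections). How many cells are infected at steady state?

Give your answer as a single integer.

Step 0 (initial): 1 infected
Step 1: +4 new -> 5 infected
Step 2: +6 new -> 11 infected
Step 3: +7 new -> 18 infected
Step 4: +5 new -> 23 infected
Step 5: +5 new -> 28 infected
Step 6: +6 new -> 34 infected
Step 7: +4 new -> 38 infected
Step 8: +1 new -> 39 infected
Step 9: +0 new -> 39 infected

Answer: 39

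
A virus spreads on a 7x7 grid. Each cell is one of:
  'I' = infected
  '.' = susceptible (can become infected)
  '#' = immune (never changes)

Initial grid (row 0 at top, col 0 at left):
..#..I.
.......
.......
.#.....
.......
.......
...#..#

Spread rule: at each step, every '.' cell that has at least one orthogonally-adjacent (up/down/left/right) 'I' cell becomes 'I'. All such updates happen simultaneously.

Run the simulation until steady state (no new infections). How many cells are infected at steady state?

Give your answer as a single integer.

Answer: 45

Derivation:
Step 0 (initial): 1 infected
Step 1: +3 new -> 4 infected
Step 2: +4 new -> 8 infected
Step 3: +4 new -> 12 infected
Step 4: +5 new -> 17 infected
Step 5: +6 new -> 23 infected
Step 6: +8 new -> 31 infected
Step 7: +5 new -> 36 infected
Step 8: +3 new -> 39 infected
Step 9: +3 new -> 42 infected
Step 10: +2 new -> 44 infected
Step 11: +1 new -> 45 infected
Step 12: +0 new -> 45 infected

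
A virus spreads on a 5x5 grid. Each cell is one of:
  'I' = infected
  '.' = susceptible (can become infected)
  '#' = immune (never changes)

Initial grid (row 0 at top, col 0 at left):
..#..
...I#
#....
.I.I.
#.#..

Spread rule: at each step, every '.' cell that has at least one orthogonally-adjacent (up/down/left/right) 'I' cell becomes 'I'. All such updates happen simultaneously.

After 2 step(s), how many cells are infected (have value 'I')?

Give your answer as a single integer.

Answer: 17

Derivation:
Step 0 (initial): 3 infected
Step 1: +9 new -> 12 infected
Step 2: +5 new -> 17 infected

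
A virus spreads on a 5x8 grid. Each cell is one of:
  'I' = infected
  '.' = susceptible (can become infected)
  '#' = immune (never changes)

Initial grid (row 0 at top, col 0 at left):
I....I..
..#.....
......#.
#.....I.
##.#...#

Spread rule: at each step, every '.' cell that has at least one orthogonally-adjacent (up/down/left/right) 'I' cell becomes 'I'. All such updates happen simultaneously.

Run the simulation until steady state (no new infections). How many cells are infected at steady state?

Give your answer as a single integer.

Answer: 33

Derivation:
Step 0 (initial): 3 infected
Step 1: +8 new -> 11 infected
Step 2: +11 new -> 22 infected
Step 3: +6 new -> 28 infected
Step 4: +4 new -> 32 infected
Step 5: +1 new -> 33 infected
Step 6: +0 new -> 33 infected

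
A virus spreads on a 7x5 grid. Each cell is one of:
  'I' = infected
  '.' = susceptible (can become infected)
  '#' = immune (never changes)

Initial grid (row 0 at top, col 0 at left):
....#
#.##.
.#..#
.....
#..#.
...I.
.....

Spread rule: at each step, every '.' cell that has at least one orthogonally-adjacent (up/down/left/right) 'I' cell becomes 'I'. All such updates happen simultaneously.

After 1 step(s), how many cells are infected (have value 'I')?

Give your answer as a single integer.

Answer: 4

Derivation:
Step 0 (initial): 1 infected
Step 1: +3 new -> 4 infected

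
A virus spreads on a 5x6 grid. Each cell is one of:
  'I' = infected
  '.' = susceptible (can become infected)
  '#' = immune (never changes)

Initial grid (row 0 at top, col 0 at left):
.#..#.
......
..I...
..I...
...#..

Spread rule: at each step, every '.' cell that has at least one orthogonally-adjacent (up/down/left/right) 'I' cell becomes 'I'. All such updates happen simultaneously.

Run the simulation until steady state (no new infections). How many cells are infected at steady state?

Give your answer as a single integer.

Step 0 (initial): 2 infected
Step 1: +6 new -> 8 infected
Step 2: +8 new -> 16 infected
Step 3: +7 new -> 23 infected
Step 4: +3 new -> 26 infected
Step 5: +1 new -> 27 infected
Step 6: +0 new -> 27 infected

Answer: 27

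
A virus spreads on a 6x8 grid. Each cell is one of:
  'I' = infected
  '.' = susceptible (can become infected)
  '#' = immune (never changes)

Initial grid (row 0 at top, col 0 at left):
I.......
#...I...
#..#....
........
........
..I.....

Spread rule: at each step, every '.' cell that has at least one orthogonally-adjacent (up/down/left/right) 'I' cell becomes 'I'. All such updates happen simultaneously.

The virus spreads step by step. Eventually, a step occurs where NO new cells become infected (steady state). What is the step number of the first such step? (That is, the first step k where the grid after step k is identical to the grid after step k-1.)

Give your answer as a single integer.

Answer: 7

Derivation:
Step 0 (initial): 3 infected
Step 1: +8 new -> 11 infected
Step 2: +13 new -> 24 infected
Step 3: +11 new -> 35 infected
Step 4: +6 new -> 41 infected
Step 5: +3 new -> 44 infected
Step 6: +1 new -> 45 infected
Step 7: +0 new -> 45 infected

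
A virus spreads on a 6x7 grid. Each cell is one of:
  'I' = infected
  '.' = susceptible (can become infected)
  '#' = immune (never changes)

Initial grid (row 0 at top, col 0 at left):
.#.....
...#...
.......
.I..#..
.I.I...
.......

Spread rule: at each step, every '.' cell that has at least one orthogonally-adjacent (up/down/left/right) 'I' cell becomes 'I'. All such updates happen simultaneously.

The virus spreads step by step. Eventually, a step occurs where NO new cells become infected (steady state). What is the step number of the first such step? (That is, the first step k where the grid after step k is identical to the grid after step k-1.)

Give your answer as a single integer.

Answer: 8

Derivation:
Step 0 (initial): 3 infected
Step 1: +9 new -> 12 infected
Step 2: +8 new -> 20 infected
Step 3: +6 new -> 26 infected
Step 4: +6 new -> 32 infected
Step 5: +4 new -> 36 infected
Step 6: +2 new -> 38 infected
Step 7: +1 new -> 39 infected
Step 8: +0 new -> 39 infected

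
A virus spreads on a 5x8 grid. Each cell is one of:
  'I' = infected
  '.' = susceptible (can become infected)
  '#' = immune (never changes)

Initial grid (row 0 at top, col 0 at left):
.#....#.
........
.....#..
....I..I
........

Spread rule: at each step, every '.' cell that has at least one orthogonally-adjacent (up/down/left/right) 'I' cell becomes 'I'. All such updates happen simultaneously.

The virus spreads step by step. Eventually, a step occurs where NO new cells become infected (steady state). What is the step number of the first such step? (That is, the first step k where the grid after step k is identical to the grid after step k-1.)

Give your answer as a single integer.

Step 0 (initial): 2 infected
Step 1: +7 new -> 9 infected
Step 2: +8 new -> 17 infected
Step 3: +8 new -> 25 infected
Step 4: +6 new -> 31 infected
Step 5: +4 new -> 35 infected
Step 6: +1 new -> 36 infected
Step 7: +1 new -> 37 infected
Step 8: +0 new -> 37 infected

Answer: 8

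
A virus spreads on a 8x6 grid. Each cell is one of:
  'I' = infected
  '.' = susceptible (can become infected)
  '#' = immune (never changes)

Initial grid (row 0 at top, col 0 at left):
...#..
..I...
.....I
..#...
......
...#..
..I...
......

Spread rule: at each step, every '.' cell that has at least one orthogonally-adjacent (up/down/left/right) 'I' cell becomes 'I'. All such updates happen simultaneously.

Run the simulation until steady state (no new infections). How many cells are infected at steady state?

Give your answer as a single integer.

Step 0 (initial): 3 infected
Step 1: +11 new -> 14 infected
Step 2: +14 new -> 28 infected
Step 3: +14 new -> 42 infected
Step 4: +3 new -> 45 infected
Step 5: +0 new -> 45 infected

Answer: 45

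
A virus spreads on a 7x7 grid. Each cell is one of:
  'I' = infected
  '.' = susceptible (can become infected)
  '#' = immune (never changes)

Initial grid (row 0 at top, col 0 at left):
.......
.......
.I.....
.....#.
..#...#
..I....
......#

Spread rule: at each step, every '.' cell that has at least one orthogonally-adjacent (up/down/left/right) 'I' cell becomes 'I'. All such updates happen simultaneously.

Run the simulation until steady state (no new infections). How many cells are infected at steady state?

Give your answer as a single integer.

Step 0 (initial): 2 infected
Step 1: +7 new -> 9 infected
Step 2: +12 new -> 21 infected
Step 3: +10 new -> 31 infected
Step 4: +7 new -> 38 infected
Step 5: +3 new -> 41 infected
Step 6: +3 new -> 44 infected
Step 7: +1 new -> 45 infected
Step 8: +0 new -> 45 infected

Answer: 45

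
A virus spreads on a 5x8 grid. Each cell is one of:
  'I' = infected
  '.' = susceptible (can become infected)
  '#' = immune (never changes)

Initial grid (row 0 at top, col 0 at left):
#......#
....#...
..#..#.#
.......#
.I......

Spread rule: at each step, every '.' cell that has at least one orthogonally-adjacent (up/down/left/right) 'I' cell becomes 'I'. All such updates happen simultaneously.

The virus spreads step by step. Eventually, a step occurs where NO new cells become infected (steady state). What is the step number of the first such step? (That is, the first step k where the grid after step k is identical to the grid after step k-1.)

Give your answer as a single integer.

Step 0 (initial): 1 infected
Step 1: +3 new -> 4 infected
Step 2: +4 new -> 8 infected
Step 3: +4 new -> 12 infected
Step 4: +6 new -> 18 infected
Step 5: +5 new -> 23 infected
Step 6: +3 new -> 26 infected
Step 7: +2 new -> 28 infected
Step 8: +2 new -> 30 infected
Step 9: +3 new -> 33 infected
Step 10: +0 new -> 33 infected

Answer: 10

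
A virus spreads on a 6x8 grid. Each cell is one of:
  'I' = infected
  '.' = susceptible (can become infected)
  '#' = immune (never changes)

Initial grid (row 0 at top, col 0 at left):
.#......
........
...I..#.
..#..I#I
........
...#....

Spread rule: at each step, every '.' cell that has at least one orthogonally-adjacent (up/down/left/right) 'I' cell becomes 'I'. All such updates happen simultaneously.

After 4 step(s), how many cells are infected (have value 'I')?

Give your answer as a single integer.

Answer: 39

Derivation:
Step 0 (initial): 3 infected
Step 1: +9 new -> 12 infected
Step 2: +11 new -> 23 infected
Step 3: +11 new -> 34 infected
Step 4: +5 new -> 39 infected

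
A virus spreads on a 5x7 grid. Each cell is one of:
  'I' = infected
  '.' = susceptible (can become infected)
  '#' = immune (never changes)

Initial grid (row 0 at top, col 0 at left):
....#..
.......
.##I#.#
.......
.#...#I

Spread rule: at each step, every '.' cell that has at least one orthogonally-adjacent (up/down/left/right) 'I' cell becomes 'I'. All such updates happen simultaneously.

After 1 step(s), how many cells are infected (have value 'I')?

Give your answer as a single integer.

Step 0 (initial): 2 infected
Step 1: +3 new -> 5 infected

Answer: 5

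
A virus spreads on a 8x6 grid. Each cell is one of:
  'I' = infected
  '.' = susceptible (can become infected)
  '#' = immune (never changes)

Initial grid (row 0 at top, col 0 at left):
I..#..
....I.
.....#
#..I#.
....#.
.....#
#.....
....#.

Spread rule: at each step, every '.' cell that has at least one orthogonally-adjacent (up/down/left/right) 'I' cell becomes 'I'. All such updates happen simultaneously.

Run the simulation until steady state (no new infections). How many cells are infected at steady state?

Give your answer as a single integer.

Answer: 38

Derivation:
Step 0 (initial): 3 infected
Step 1: +9 new -> 12 infected
Step 2: +9 new -> 21 infected
Step 3: +5 new -> 26 infected
Step 4: +5 new -> 31 infected
Step 5: +4 new -> 35 infected
Step 6: +2 new -> 37 infected
Step 7: +1 new -> 38 infected
Step 8: +0 new -> 38 infected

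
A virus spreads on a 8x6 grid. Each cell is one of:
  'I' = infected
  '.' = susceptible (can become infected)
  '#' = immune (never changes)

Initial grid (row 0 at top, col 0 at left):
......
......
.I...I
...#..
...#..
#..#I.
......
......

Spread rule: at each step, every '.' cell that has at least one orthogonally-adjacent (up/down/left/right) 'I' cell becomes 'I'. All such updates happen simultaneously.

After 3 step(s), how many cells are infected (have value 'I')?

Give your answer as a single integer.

Step 0 (initial): 3 infected
Step 1: +10 new -> 13 infected
Step 2: +14 new -> 27 infected
Step 3: +10 new -> 37 infected

Answer: 37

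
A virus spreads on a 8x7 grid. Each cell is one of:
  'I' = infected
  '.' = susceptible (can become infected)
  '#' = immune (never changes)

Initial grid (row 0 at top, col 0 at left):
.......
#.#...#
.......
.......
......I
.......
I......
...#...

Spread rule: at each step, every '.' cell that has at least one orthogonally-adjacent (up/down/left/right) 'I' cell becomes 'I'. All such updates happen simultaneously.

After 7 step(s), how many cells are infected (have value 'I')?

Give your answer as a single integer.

Step 0 (initial): 2 infected
Step 1: +6 new -> 8 infected
Step 2: +9 new -> 17 infected
Step 3: +11 new -> 28 infected
Step 4: +9 new -> 37 infected
Step 5: +6 new -> 43 infected
Step 6: +5 new -> 48 infected
Step 7: +2 new -> 50 infected

Answer: 50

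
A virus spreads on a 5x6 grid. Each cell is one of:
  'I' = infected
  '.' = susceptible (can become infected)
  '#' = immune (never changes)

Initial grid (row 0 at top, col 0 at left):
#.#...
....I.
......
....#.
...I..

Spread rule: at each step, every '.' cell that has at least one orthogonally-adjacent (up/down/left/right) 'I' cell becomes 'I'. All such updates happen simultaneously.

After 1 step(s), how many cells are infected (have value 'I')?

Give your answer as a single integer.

Step 0 (initial): 2 infected
Step 1: +7 new -> 9 infected

Answer: 9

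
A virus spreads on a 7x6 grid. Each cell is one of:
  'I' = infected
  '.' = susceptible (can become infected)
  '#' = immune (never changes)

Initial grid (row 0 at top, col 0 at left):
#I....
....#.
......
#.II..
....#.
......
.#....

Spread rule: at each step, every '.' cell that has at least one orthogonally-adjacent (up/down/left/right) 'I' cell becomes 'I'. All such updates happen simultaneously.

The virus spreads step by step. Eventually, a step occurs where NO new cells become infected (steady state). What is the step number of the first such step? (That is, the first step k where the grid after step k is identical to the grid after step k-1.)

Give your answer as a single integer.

Step 0 (initial): 3 infected
Step 1: +8 new -> 11 infected
Step 2: +10 new -> 21 infected
Step 3: +9 new -> 30 infected
Step 4: +5 new -> 35 infected
Step 5: +2 new -> 37 infected
Step 6: +0 new -> 37 infected

Answer: 6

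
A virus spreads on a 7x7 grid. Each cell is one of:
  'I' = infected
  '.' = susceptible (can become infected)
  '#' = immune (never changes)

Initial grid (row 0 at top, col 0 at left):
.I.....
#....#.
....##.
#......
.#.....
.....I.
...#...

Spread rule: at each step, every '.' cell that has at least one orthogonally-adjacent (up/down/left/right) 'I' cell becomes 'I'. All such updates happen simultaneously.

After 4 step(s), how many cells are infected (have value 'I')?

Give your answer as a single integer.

Answer: 36

Derivation:
Step 0 (initial): 2 infected
Step 1: +7 new -> 9 infected
Step 2: +9 new -> 18 infected
Step 3: +9 new -> 27 infected
Step 4: +9 new -> 36 infected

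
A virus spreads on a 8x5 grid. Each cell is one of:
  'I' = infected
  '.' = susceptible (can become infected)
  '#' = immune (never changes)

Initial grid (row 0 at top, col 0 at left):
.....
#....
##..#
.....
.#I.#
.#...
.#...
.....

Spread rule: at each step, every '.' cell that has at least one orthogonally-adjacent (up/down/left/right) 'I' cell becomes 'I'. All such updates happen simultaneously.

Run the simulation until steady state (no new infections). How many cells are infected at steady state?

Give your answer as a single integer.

Step 0 (initial): 1 infected
Step 1: +3 new -> 4 infected
Step 2: +5 new -> 9 infected
Step 3: +7 new -> 16 infected
Step 4: +7 new -> 23 infected
Step 5: +6 new -> 29 infected
Step 6: +3 new -> 32 infected
Step 7: +0 new -> 32 infected

Answer: 32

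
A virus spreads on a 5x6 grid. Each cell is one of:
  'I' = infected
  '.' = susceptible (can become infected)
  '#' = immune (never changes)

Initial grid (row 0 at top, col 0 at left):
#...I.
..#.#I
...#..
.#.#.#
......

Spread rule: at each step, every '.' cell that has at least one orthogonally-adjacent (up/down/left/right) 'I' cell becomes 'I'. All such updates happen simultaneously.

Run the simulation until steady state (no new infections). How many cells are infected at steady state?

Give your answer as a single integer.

Answer: 23

Derivation:
Step 0 (initial): 2 infected
Step 1: +3 new -> 5 infected
Step 2: +3 new -> 8 infected
Step 3: +2 new -> 10 infected
Step 4: +2 new -> 12 infected
Step 5: +4 new -> 16 infected
Step 6: +3 new -> 19 infected
Step 7: +3 new -> 22 infected
Step 8: +1 new -> 23 infected
Step 9: +0 new -> 23 infected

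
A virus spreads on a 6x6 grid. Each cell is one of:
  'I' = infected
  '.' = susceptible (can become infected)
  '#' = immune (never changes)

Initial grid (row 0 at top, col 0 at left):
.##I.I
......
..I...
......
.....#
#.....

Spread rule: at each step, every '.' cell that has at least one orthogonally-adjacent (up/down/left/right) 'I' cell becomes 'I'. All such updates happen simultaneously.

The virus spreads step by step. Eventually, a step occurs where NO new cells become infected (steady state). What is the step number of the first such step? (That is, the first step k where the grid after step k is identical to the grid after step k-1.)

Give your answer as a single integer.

Step 0 (initial): 3 infected
Step 1: +7 new -> 10 infected
Step 2: +8 new -> 18 infected
Step 3: +7 new -> 25 infected
Step 4: +5 new -> 30 infected
Step 5: +1 new -> 31 infected
Step 6: +1 new -> 32 infected
Step 7: +0 new -> 32 infected

Answer: 7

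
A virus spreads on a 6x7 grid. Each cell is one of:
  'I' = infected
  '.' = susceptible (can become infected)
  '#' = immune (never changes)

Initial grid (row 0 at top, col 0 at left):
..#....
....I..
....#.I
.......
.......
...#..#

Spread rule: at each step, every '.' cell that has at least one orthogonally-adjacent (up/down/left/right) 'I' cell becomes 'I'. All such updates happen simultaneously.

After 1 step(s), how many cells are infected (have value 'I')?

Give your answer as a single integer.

Step 0 (initial): 2 infected
Step 1: +6 new -> 8 infected

Answer: 8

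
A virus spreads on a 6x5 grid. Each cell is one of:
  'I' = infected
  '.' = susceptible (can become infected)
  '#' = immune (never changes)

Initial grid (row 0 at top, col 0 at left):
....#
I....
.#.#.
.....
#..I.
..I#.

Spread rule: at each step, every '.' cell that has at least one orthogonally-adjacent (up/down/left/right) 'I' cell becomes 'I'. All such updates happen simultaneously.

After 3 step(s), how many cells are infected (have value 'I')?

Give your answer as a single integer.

Step 0 (initial): 3 infected
Step 1: +7 new -> 10 infected
Step 2: +8 new -> 18 infected
Step 3: +5 new -> 23 infected

Answer: 23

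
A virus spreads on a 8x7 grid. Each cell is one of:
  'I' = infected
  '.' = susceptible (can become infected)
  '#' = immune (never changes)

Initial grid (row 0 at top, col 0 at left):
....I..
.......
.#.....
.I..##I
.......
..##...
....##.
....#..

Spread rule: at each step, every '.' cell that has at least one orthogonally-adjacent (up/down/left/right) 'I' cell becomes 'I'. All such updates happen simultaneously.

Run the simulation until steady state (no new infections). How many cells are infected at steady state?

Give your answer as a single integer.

Answer: 48

Derivation:
Step 0 (initial): 3 infected
Step 1: +8 new -> 11 infected
Step 2: +15 new -> 26 infected
Step 3: +10 new -> 36 infected
Step 4: +7 new -> 43 infected
Step 5: +4 new -> 47 infected
Step 6: +1 new -> 48 infected
Step 7: +0 new -> 48 infected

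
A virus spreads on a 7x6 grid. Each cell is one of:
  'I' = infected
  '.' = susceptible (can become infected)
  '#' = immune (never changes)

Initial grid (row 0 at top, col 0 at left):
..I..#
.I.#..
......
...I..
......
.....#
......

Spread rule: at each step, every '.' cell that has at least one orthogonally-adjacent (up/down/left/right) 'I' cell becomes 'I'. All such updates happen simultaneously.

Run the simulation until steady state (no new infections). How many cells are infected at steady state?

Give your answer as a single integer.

Answer: 39

Derivation:
Step 0 (initial): 3 infected
Step 1: +9 new -> 12 infected
Step 2: +10 new -> 22 infected
Step 3: +8 new -> 30 infected
Step 4: +5 new -> 35 infected
Step 5: +3 new -> 38 infected
Step 6: +1 new -> 39 infected
Step 7: +0 new -> 39 infected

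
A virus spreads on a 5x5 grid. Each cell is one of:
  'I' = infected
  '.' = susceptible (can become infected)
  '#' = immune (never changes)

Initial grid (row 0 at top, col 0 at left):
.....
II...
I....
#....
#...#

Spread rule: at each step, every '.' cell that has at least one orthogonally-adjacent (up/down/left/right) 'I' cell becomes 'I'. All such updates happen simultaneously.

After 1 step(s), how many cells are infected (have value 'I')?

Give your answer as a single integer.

Answer: 7

Derivation:
Step 0 (initial): 3 infected
Step 1: +4 new -> 7 infected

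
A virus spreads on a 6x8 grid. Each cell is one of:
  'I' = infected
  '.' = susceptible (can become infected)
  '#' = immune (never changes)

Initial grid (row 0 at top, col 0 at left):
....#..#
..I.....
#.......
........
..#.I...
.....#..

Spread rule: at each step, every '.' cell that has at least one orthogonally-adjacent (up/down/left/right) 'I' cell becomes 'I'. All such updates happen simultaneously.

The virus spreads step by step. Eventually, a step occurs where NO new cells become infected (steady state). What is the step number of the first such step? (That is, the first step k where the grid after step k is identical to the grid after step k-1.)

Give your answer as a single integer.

Step 0 (initial): 2 infected
Step 1: +8 new -> 10 infected
Step 2: +12 new -> 22 infected
Step 3: +8 new -> 30 infected
Step 4: +8 new -> 38 infected
Step 5: +5 new -> 43 infected
Step 6: +0 new -> 43 infected

Answer: 6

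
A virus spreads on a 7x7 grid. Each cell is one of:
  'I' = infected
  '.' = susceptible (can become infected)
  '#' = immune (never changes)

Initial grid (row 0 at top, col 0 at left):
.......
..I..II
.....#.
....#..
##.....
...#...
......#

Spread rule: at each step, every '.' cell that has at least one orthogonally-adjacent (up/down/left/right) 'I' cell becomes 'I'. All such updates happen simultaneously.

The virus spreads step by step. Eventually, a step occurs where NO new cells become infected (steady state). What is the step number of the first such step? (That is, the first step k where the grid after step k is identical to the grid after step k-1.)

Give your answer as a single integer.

Step 0 (initial): 3 infected
Step 1: +8 new -> 11 infected
Step 2: +9 new -> 20 infected
Step 3: +7 new -> 27 infected
Step 4: +5 new -> 32 infected
Step 5: +4 new -> 36 infected
Step 6: +5 new -> 41 infected
Step 7: +2 new -> 43 infected
Step 8: +0 new -> 43 infected

Answer: 8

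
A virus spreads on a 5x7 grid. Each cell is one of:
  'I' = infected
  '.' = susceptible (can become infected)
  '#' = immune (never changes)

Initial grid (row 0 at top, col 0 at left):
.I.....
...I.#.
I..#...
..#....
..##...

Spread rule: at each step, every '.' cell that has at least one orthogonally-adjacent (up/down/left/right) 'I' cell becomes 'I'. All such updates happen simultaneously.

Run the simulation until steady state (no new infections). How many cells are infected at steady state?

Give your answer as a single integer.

Step 0 (initial): 3 infected
Step 1: +9 new -> 12 infected
Step 2: +5 new -> 17 infected
Step 3: +4 new -> 21 infected
Step 4: +5 new -> 26 infected
Step 5: +3 new -> 29 infected
Step 6: +1 new -> 30 infected
Step 7: +0 new -> 30 infected

Answer: 30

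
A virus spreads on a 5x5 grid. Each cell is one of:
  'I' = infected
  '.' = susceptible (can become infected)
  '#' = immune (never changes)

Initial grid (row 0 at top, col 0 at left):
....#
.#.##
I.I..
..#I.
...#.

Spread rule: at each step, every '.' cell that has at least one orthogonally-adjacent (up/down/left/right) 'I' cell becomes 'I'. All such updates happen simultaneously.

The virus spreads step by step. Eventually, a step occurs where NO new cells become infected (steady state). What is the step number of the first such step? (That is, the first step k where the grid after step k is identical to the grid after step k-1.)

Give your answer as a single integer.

Step 0 (initial): 3 infected
Step 1: +6 new -> 9 infected
Step 2: +6 new -> 15 infected
Step 3: +3 new -> 18 infected
Step 4: +1 new -> 19 infected
Step 5: +0 new -> 19 infected

Answer: 5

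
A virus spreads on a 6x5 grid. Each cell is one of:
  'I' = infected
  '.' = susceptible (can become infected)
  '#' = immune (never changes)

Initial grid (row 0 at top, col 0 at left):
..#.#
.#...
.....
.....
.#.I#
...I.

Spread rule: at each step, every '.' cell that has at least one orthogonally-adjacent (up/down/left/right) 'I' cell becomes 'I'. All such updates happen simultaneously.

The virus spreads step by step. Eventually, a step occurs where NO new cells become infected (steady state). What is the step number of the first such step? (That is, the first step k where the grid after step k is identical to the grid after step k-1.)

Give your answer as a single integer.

Answer: 9

Derivation:
Step 0 (initial): 2 infected
Step 1: +4 new -> 6 infected
Step 2: +4 new -> 10 infected
Step 3: +5 new -> 15 infected
Step 4: +6 new -> 21 infected
Step 5: +1 new -> 22 infected
Step 6: +1 new -> 23 infected
Step 7: +1 new -> 24 infected
Step 8: +1 new -> 25 infected
Step 9: +0 new -> 25 infected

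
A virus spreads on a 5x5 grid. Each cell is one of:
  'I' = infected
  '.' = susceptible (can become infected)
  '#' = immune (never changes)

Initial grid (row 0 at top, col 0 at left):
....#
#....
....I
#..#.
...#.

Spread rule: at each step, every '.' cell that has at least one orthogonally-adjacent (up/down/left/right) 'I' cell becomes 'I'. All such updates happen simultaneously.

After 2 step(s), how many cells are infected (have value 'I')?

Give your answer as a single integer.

Step 0 (initial): 1 infected
Step 1: +3 new -> 4 infected
Step 2: +3 new -> 7 infected

Answer: 7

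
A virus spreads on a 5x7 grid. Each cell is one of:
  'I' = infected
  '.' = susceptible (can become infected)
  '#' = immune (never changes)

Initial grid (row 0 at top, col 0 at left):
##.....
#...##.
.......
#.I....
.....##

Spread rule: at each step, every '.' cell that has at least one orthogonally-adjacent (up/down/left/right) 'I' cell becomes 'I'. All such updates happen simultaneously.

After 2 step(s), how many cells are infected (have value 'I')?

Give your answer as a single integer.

Answer: 11

Derivation:
Step 0 (initial): 1 infected
Step 1: +4 new -> 5 infected
Step 2: +6 new -> 11 infected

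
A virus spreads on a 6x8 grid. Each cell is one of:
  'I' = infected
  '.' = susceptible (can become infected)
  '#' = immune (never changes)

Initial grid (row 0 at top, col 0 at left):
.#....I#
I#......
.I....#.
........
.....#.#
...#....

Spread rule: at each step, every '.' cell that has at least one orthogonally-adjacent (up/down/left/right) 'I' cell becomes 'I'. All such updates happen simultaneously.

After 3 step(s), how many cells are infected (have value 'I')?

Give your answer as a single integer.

Answer: 28

Derivation:
Step 0 (initial): 3 infected
Step 1: +6 new -> 9 infected
Step 2: +8 new -> 17 infected
Step 3: +11 new -> 28 infected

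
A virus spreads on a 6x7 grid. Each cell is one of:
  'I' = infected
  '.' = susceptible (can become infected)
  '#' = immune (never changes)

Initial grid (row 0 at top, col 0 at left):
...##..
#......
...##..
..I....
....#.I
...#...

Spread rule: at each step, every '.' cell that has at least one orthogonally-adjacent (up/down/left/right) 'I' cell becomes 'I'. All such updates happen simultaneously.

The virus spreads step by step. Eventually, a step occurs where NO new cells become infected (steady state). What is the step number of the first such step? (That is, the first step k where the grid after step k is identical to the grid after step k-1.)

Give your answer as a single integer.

Step 0 (initial): 2 infected
Step 1: +7 new -> 9 infected
Step 2: +10 new -> 19 infected
Step 3: +9 new -> 28 infected
Step 4: +5 new -> 33 infected
Step 5: +2 new -> 35 infected
Step 6: +0 new -> 35 infected

Answer: 6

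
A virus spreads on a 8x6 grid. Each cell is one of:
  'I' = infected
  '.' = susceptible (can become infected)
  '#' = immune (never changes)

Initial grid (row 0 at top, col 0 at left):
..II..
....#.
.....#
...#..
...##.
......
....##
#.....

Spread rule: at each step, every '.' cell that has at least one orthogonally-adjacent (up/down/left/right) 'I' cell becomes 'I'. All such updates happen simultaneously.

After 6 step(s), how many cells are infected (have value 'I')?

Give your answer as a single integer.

Answer: 29

Derivation:
Step 0 (initial): 2 infected
Step 1: +4 new -> 6 infected
Step 2: +5 new -> 11 infected
Step 3: +5 new -> 16 infected
Step 4: +4 new -> 20 infected
Step 5: +4 new -> 24 infected
Step 6: +5 new -> 29 infected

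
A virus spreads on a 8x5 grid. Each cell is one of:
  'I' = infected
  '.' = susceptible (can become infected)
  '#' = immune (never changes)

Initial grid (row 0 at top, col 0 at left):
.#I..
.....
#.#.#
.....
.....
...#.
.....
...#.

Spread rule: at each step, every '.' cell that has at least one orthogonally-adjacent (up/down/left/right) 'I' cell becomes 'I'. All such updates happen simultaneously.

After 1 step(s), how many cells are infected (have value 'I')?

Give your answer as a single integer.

Answer: 3

Derivation:
Step 0 (initial): 1 infected
Step 1: +2 new -> 3 infected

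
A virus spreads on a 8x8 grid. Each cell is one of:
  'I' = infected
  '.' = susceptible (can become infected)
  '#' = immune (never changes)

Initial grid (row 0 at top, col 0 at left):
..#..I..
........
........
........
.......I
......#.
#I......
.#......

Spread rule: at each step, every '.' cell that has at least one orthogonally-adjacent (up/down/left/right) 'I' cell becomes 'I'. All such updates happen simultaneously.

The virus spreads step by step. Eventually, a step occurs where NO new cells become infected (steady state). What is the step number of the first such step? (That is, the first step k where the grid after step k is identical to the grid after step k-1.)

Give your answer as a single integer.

Answer: 8

Derivation:
Step 0 (initial): 3 infected
Step 1: +8 new -> 11 infected
Step 2: +14 new -> 25 infected
Step 3: +15 new -> 40 infected
Step 4: +11 new -> 51 infected
Step 5: +5 new -> 56 infected
Step 6: +2 new -> 58 infected
Step 7: +1 new -> 59 infected
Step 8: +0 new -> 59 infected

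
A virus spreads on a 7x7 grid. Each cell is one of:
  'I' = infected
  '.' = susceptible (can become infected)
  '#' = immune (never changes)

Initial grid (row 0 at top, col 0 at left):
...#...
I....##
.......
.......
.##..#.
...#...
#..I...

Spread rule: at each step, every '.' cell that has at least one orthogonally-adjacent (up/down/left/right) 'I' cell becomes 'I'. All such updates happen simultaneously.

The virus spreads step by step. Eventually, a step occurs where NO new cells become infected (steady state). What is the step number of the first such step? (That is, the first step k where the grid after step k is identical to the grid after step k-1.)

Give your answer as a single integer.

Answer: 8

Derivation:
Step 0 (initial): 2 infected
Step 1: +5 new -> 7 infected
Step 2: +8 new -> 15 infected
Step 3: +9 new -> 24 infected
Step 4: +7 new -> 31 infected
Step 5: +5 new -> 36 infected
Step 6: +3 new -> 39 infected
Step 7: +2 new -> 41 infected
Step 8: +0 new -> 41 infected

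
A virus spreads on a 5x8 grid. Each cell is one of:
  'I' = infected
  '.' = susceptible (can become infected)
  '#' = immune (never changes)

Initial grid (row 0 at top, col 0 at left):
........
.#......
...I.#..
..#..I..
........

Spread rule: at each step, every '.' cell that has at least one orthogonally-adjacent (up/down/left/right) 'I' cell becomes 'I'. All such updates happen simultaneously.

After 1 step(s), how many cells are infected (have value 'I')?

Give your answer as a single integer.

Step 0 (initial): 2 infected
Step 1: +7 new -> 9 infected

Answer: 9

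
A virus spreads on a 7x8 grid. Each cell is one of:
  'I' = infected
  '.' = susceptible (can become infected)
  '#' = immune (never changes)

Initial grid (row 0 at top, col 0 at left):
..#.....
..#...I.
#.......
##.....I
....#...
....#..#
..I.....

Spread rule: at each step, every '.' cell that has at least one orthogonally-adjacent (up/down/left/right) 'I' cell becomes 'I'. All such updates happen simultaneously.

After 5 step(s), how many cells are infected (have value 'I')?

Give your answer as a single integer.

Step 0 (initial): 3 infected
Step 1: +10 new -> 13 infected
Step 2: +11 new -> 24 infected
Step 3: +11 new -> 35 infected
Step 4: +7 new -> 42 infected
Step 5: +2 new -> 44 infected

Answer: 44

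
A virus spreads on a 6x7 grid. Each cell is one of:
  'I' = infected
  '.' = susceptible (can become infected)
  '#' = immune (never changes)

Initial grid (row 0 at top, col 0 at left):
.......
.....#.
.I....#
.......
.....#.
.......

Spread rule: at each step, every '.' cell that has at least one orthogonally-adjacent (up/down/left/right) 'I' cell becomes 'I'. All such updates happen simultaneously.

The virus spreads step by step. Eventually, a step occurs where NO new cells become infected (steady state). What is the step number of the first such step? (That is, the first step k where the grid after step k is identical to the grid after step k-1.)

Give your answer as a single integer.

Step 0 (initial): 1 infected
Step 1: +4 new -> 5 infected
Step 2: +7 new -> 12 infected
Step 3: +8 new -> 20 infected
Step 4: +7 new -> 27 infected
Step 5: +4 new -> 31 infected
Step 6: +3 new -> 34 infected
Step 7: +3 new -> 37 infected
Step 8: +2 new -> 39 infected
Step 9: +0 new -> 39 infected

Answer: 9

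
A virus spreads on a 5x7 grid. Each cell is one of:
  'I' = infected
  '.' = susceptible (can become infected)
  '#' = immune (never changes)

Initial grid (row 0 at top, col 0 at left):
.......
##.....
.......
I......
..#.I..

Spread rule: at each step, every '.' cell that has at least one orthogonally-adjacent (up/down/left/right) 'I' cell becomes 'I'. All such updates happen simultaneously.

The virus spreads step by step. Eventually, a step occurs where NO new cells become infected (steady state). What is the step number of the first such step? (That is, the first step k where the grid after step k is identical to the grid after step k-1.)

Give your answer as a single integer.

Answer: 8

Derivation:
Step 0 (initial): 2 infected
Step 1: +6 new -> 8 infected
Step 2: +7 new -> 15 infected
Step 3: +5 new -> 20 infected
Step 4: +5 new -> 25 infected
Step 5: +4 new -> 29 infected
Step 6: +2 new -> 31 infected
Step 7: +1 new -> 32 infected
Step 8: +0 new -> 32 infected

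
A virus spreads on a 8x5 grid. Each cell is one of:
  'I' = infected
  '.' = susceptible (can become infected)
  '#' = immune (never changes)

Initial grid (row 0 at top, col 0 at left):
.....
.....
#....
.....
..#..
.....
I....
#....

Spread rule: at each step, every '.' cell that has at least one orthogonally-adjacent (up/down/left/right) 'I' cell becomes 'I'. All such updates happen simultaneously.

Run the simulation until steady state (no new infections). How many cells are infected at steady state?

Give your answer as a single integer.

Answer: 37

Derivation:
Step 0 (initial): 1 infected
Step 1: +2 new -> 3 infected
Step 2: +4 new -> 7 infected
Step 3: +5 new -> 12 infected
Step 4: +4 new -> 16 infected
Step 5: +5 new -> 21 infected
Step 6: +4 new -> 25 infected
Step 7: +5 new -> 30 infected
Step 8: +4 new -> 34 infected
Step 9: +2 new -> 36 infected
Step 10: +1 new -> 37 infected
Step 11: +0 new -> 37 infected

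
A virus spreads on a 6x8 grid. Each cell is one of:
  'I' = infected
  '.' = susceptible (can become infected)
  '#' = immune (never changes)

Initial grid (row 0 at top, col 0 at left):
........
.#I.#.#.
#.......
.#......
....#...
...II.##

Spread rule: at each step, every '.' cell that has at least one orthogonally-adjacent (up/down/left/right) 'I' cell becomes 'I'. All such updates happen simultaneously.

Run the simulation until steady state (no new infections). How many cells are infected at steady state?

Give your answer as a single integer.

Answer: 40

Derivation:
Step 0 (initial): 3 infected
Step 1: +6 new -> 9 infected
Step 2: +9 new -> 18 infected
Step 3: +8 new -> 26 infected
Step 4: +6 new -> 32 infected
Step 5: +5 new -> 37 infected
Step 6: +2 new -> 39 infected
Step 7: +1 new -> 40 infected
Step 8: +0 new -> 40 infected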